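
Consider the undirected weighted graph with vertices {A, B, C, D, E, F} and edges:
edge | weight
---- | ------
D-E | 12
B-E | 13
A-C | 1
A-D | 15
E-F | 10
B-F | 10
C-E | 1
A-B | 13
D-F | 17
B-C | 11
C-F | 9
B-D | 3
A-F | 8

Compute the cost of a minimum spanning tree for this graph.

23

Prim's algorithm from A:
Step 1: frontier [A-C 1, A-F 8, A-B 13, A-D 15] → take A-C (1); add C.
Step 2: frontier [A-F 8, A-B 13, A-D 15, C-E 1, C-F 9, B-C 11] → take C-E (1); add E.
Step 3: frontier [A-F 8, A-B 13, A-D 15, C-F 9, B-C 11, E-F 10, D-E 12, B-E 13] → take A-F (8); add F.
Step 4: frontier [A-B 13, A-D 15, B-C 11, D-E 12, B-E 13, B-F 10, D-F 17] → take B-F (10); add B.
Step 5: frontier [A-D 15, B-D 3, D-E 12, D-F 17] → take B-D (3); add D.
MST edges: A-C, C-E, A-F, B-F, B-D; total weight 1+1+8+10+3 = 23.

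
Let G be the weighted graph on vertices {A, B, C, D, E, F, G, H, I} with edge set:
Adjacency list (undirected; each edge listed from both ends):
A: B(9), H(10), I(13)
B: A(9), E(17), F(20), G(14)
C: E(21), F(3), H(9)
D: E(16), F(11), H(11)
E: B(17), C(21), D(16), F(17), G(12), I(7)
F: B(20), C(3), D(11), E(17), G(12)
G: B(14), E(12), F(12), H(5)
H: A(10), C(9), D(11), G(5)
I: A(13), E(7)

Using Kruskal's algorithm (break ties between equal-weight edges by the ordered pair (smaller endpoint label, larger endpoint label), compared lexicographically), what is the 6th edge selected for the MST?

A-H

Kruskal: consider edges lightest-first.
C—F (3): add — endpoints in different components.
G—H (5): add — endpoints in different components.
E—I (7): add — endpoints in different components.
A—B (9): add — endpoints in different components.
C—H (9): add — endpoints in different components.
A—H (10): add — endpoints in different components.
D—F (11): add — endpoints in different components.
D—H (11): skip — D and H already connected.
E—G (12): add — endpoints in different components.
The 6th edge added is A—H.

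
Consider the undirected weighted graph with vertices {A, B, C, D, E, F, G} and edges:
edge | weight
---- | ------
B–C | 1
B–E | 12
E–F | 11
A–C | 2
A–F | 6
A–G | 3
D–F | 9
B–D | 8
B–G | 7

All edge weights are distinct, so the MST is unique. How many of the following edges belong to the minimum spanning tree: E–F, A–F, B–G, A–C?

3

Kruskal: consider edges lightest-first.
B–C (1): add — endpoints in different components.
A–C (2): add — endpoints in different components.
A–G (3): add — endpoints in different components.
A–F (6): add — endpoints in different components.
B–G (7): skip — B and G already connected.
B–D (8): add — endpoints in different components.
D–F (9): skip — D and F already connected.
E–F (11): add — endpoints in different components.
MST edge set: {B–C, A–C, A–G, A–F, B–D, E–F}.
Of the listed edges, {E–F, A–F, A–C} are in the MST → 3.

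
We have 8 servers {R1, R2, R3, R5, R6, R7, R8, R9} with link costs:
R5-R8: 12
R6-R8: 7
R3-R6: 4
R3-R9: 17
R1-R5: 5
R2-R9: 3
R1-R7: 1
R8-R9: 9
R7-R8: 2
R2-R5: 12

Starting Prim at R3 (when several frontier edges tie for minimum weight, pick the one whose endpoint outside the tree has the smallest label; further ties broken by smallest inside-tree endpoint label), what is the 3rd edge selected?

R7-R8

Prim, starting at R3.
Step 1: frontier [R3-R6 4, R3-R9 17] → take R3-R6 (4); add R6.
Step 2: frontier [R3-R9 17, R6-R8 7] → take R6-R8 (7); add R8.
Step 3: frontier [R3-R9 17, R7-R8 2, R8-R9 9, R5-R8 12] → take R7-R8 (2); add R7.
Step 4: frontier [R3-R9 17, R1-R7 1, R8-R9 9, R5-R8 12] → take R1-R7 (1); add R1.
Step 5: frontier [R1-R5 5, R3-R9 17, R8-R9 9, R5-R8 12] → take R1-R5 (5); add R5.
Step 6: frontier [R3-R9 17, R2-R5 12, R8-R9 9] → take R8-R9 (9); add R9.
Step 7: frontier [R2-R5 12, R2-R9 3] → take R2-R9 (3); add R2.
The 3rd edge added is R7-R8.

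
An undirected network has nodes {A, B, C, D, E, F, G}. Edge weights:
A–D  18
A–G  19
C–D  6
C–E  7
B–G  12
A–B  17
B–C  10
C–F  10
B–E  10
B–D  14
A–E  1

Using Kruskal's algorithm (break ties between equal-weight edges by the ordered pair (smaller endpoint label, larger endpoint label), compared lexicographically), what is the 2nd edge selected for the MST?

Kruskal: consider edges lightest-first.
A–E (1): add — endpoints in different components.
C–D (6): add — endpoints in different components.
C–E (7): add — endpoints in different components.
B–C (10): add — endpoints in different components.
B–E (10): skip — B and E already connected.
C–F (10): add — endpoints in different components.
B–G (12): add — endpoints in different components.
The 2nd edge added is C–D.

C-D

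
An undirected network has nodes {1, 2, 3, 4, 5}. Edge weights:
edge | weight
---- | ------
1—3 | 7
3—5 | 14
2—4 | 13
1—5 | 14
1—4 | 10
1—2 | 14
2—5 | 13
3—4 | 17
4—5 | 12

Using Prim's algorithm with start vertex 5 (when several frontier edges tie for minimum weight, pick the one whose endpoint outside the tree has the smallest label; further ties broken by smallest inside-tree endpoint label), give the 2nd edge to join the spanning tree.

Prim, starting at 5.
Step 1: frontier [4—5 12, 2—5 13, 1—5 14, 3—5 14] → take 4—5 (12); add 4.
Step 2: frontier [1—4 10, 2—4 13, 3—4 17, 2—5 13, 1—5 14, 3—5 14] → take 1—4 (10); add 1.
Step 3: frontier [1—3 7, 1—2 14, 2—4 13, 3—4 17, 2—5 13, 3—5 14] → take 1—3 (7); add 3.
Step 4: frontier [1—2 14, 2—4 13, 2—5 13] → take 2—4 (13); add 2.
The 2nd edge added is 1—4.

1-4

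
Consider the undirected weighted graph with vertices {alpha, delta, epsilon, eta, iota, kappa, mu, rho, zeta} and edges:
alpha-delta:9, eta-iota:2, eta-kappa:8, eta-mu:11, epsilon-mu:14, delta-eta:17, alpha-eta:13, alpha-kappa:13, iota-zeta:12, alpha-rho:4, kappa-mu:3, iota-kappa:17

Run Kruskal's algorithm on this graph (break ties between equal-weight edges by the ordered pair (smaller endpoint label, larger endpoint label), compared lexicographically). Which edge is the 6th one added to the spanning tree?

iota-zeta

Sort edges by weight, then run Kruskal:
eta-iota (2): add — endpoints in different components.
kappa-mu (3): add — endpoints in different components.
alpha-rho (4): add — endpoints in different components.
eta-kappa (8): add — endpoints in different components.
alpha-delta (9): add — endpoints in different components.
eta-mu (11): skip — eta and mu already connected.
iota-zeta (12): add — endpoints in different components.
alpha-eta (13): add — endpoints in different components.
alpha-kappa (13): skip — kappa and alpha already connected.
epsilon-mu (14): add — endpoints in different components.
The 6th edge added is iota-zeta.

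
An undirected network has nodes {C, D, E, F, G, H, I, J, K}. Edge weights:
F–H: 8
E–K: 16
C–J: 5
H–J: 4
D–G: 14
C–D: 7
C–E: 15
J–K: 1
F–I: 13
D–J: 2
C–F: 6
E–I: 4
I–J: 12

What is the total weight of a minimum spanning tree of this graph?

Sort edges by weight, then run Kruskal:
J–K (1): add — endpoints in different components.
D–J (2): add — endpoints in different components.
E–I (4): add — endpoints in different components.
H–J (4): add — endpoints in different components.
C–J (5): add — endpoints in different components.
C–F (6): add — endpoints in different components.
C–D (7): skip — C and D already connected.
F–H (8): skip — F and H already connected.
I–J (12): add — endpoints in different components.
F–I (13): skip — F and I already connected.
D–G (14): add — endpoints in different components.
MST edges: J–K, D–J, E–I, H–J, C–J, C–F, I–J, D–G; total weight 1+2+4+4+5+6+12+14 = 48.

48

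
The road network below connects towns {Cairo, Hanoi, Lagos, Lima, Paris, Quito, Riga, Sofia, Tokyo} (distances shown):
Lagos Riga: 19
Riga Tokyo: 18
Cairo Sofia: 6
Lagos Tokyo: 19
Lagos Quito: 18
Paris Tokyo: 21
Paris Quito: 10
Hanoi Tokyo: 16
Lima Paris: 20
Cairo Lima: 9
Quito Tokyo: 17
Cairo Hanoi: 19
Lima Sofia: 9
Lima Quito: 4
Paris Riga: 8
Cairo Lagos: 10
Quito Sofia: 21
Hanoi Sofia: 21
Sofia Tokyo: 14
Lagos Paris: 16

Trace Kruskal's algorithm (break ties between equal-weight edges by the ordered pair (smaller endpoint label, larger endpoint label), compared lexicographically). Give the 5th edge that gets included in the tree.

Kruskal's algorithm — process edges by increasing weight (ties by edge label):
Lima Quito (4): add — endpoints in different components.
Cairo Sofia (6): add — endpoints in different components.
Paris Riga (8): add — endpoints in different components.
Cairo Lima (9): add — endpoints in different components.
Lima Sofia (9): skip — Lima and Sofia already connected.
Cairo Lagos (10): add — endpoints in different components.
Paris Quito (10): add — endpoints in different components.
Sofia Tokyo (14): add — endpoints in different components.
Hanoi Tokyo (16): add — endpoints in different components.
The 5th edge added is Cairo Lagos.

Cairo-Lagos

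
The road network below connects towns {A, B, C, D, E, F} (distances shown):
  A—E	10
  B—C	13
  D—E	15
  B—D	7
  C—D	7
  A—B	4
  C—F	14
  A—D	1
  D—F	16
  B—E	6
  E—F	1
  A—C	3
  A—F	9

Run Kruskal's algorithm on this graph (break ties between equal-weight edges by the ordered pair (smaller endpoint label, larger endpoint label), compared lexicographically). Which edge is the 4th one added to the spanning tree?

Kruskal: consider edges lightest-first.
A—D (1): add. Components now {A,D} {B} {C} {E} {F}
E—F (1): add. Components now {A,D} {B} {C} {E,F}
A—C (3): add. Components now {A,C,D} {B} {E,F}
A—B (4): add. Components now {A,B,C,D} {E,F}
B—E (6): add. Components now {A,B,C,D,E,F}
The 4th edge added is A—B.

A-B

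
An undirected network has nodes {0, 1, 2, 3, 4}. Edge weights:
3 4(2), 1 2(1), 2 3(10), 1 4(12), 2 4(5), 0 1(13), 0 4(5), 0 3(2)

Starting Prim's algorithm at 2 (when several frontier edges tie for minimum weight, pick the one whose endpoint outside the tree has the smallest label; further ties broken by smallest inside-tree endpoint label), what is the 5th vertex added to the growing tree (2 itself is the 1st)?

Grow the tree from 2 using Prim:
Step 1: frontier [1 2 1, 2 4 5, 2 3 10] → take 1 2 (1); add 1.
Step 2: frontier [1 4 12, 0 1 13, 2 4 5, 2 3 10] → take 2 4 (5); add 4.
Step 3: frontier [0 1 13, 2 3 10, 3 4 2, 0 4 5] → take 3 4 (2); add 3.
Step 4: frontier [0 1 13, 0 3 2, 0 4 5] → take 0 3 (2); add 0.
Vertex order: 2, 1, 4, 3, 0. The 5th vertex is 0.

0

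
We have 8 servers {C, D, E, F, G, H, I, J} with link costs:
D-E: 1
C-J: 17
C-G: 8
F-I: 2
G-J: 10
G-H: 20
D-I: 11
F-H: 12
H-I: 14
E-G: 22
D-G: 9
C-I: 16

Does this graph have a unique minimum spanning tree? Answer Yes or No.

Yes

Sort edges by weight, then run Kruskal:
D-E (1): add — endpoints in different components.
F-I (2): add — endpoints in different components.
C-G (8): add — endpoints in different components.
D-G (9): add — endpoints in different components.
G-J (10): add — endpoints in different components.
D-I (11): add — endpoints in different components.
F-H (12): add — endpoints in different components.
Every non-tree edge has weight strictly greater than the heaviest edge on the tree path between its endpoints, so the MST is unique.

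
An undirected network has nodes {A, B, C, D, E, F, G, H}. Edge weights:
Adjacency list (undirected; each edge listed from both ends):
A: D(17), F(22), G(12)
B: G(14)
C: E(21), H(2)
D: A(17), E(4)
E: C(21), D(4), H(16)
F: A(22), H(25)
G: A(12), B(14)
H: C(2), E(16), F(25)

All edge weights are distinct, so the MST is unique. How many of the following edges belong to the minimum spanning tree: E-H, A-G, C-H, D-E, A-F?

Sort edges by weight, then run Kruskal:
C-H (2): add — endpoints in different components.
D-E (4): add — endpoints in different components.
A-G (12): add — endpoints in different components.
B-G (14): add — endpoints in different components.
E-H (16): add — endpoints in different components.
A-D (17): add — endpoints in different components.
C-E (21): skip — C and E already connected.
A-F (22): add — endpoints in different components.
MST edge set: {C-H, D-E, A-G, B-G, E-H, A-D, A-F}.
Of the listed edges, {E-H, A-G, C-H, D-E, A-F} are in the MST → 5.

5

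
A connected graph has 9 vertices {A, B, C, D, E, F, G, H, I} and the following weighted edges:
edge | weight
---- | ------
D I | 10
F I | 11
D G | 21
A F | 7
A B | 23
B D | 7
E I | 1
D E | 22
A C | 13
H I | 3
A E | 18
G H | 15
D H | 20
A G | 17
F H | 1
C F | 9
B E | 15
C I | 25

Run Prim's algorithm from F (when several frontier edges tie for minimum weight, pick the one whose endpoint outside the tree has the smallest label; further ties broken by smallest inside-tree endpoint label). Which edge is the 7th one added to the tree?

B-D

Prim, starting at F.
Step 1: cheapest edge leaving the tree is F H (1); add H.
Step 2: cheapest edge leaving the tree is H I (3); add I.
Step 3: cheapest edge leaving the tree is E I (1); add E.
Step 4: cheapest edge leaving the tree is A F (7); add A.
Step 5: cheapest edge leaving the tree is C F (9); add C.
Step 6: cheapest edge leaving the tree is D I (10); add D.
Step 7: cheapest edge leaving the tree is B D (7); add B.
Step 8: cheapest edge leaving the tree is G H (15); add G.
The 7th edge added is B D.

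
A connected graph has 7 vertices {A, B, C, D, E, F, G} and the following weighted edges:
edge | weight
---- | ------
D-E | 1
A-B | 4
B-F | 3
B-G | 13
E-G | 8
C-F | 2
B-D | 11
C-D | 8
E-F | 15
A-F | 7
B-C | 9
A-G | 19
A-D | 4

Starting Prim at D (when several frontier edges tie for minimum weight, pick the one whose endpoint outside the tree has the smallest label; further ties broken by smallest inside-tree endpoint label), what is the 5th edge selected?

Prim, starting at D.
Step 1: cheapest edge leaving the tree is D-E (1); add E.
Step 2: cheapest edge leaving the tree is A-D (4); add A.
Step 3: cheapest edge leaving the tree is A-B (4); add B.
Step 4: cheapest edge leaving the tree is B-F (3); add F.
Step 5: cheapest edge leaving the tree is C-F (2); add C.
Step 6: cheapest edge leaving the tree is E-G (8); add G.
The 5th edge added is C-F.

C-F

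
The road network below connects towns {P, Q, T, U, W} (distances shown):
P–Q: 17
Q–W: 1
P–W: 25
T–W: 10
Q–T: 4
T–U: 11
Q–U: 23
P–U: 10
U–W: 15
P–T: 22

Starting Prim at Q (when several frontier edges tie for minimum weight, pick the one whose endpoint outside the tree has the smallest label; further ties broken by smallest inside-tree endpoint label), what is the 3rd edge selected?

T-U

Prim's algorithm from Q:
Step 1: frontier [Q–W 1, Q–T 4, P–Q 17, Q–U 23] → take Q–W (1); add W.
Step 2: frontier [Q–T 4, P–Q 17, Q–U 23, T–W 10, U–W 15, P–W 25] → take Q–T (4); add T.
Step 3: frontier [P–Q 17, Q–U 23, T–U 11, P–T 22, U–W 15, P–W 25] → take T–U (11); add U.
Step 4: frontier [P–Q 17, P–T 22, P–U 10, P–W 25] → take P–U (10); add P.
The 3rd edge added is T–U.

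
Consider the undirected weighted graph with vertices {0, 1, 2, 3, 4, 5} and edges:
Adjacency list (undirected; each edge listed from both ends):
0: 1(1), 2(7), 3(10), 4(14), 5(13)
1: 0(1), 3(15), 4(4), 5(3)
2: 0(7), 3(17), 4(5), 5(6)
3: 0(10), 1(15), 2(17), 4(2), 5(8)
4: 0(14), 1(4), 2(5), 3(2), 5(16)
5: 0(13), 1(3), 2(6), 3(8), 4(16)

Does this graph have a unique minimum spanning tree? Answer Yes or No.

Kruskal's algorithm — process edges by increasing weight (ties by edge label):
0-1 (1): add. Components now {0,1} {2} {3} {4} {5}
3-4 (2): add. Components now {0,1} {2} {3,4} {5}
1-5 (3): add. Components now {0,1,5} {2} {3,4}
1-4 (4): add. Components now {0,1,3,4,5} {2}
2-4 (5): add. Components now {0,1,2,3,4,5}
Every non-tree edge has weight strictly greater than the heaviest edge on the tree path between its endpoints, so the MST is unique.

Yes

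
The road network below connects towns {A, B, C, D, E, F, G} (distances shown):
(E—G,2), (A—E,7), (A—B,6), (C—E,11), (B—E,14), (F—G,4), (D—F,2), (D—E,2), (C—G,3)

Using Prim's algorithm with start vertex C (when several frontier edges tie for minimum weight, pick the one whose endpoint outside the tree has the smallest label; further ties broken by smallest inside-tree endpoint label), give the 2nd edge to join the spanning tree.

E-G

Prim's algorithm from C:
Step 1: frontier [C—G 3, C—E 11] → take C—G (3); add G.
Step 2: frontier [C—E 11, E—G 2, F—G 4] → take E—G (2); add E.
Step 3: frontier [D—E 2, A—E 7, B—E 14, F—G 4] → take D—E (2); add D.
Step 4: frontier [D—F 2, A—E 7, B—E 14, F—G 4] → take D—F (2); add F.
Step 5: frontier [A—E 7, B—E 14] → take A—E (7); add A.
Step 6: frontier [A—B 6, B—E 14] → take A—B (6); add B.
The 2nd edge added is E—G.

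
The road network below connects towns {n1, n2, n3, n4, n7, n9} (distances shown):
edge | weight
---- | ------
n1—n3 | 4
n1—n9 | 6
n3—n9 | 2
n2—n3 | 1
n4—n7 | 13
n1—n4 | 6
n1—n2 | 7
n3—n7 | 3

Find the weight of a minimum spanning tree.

16

Prim, starting at n7.
Step 1: frontier [n3—n7 3, n4—n7 13] → take n3—n7 (3); add n3.
Step 2: frontier [n2—n3 1, n3—n9 2, n1—n3 4, n4—n7 13] → take n2—n3 (1); add n2.
Step 3: frontier [n1—n2 7, n3—n9 2, n1—n3 4, n4—n7 13] → take n3—n9 (2); add n9.
Step 4: frontier [n1—n2 7, n1—n3 4, n4—n7 13, n1—n9 6] → take n1—n3 (4); add n1.
Step 5: frontier [n1—n4 6, n4—n7 13] → take n1—n4 (6); add n4.
MST edges: n3—n7, n2—n3, n3—n9, n1—n3, n1—n4; total weight 3+1+2+4+6 = 16.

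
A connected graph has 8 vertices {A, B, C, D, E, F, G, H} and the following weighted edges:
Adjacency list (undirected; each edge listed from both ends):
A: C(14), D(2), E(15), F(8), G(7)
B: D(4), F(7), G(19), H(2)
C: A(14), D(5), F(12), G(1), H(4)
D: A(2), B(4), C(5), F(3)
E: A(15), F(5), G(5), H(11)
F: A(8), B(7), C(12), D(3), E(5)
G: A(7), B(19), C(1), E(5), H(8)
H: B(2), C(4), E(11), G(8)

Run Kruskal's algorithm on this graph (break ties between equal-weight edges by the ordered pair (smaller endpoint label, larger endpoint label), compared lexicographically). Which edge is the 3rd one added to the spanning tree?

B-H

Sort edges by weight, then run Kruskal:
C G (1): add — endpoints in different components.
A D (2): add — endpoints in different components.
B H (2): add — endpoints in different components.
D F (3): add — endpoints in different components.
B D (4): add — endpoints in different components.
C H (4): add — endpoints in different components.
C D (5): skip — C and D already connected.
E F (5): add — endpoints in different components.
The 3rd edge added is B H.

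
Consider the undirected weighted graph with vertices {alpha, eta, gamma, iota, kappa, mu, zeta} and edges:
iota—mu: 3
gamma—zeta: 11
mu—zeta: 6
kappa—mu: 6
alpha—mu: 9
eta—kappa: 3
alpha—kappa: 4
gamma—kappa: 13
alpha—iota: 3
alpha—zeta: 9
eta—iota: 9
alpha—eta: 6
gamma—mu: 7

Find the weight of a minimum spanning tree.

26

Prim's algorithm from zeta:
Step 1: frontier [mu—zeta 6, alpha—zeta 9, gamma—zeta 11] → take mu—zeta (6); add mu.
Step 2: frontier [iota—mu 3, kappa—mu 6, gamma—mu 7, alpha—mu 9, alpha—zeta 9, gamma—zeta 11] → take iota—mu (3); add iota.
Step 3: frontier [alpha—iota 3, eta—iota 9, kappa—mu 6, gamma—mu 7, alpha—mu 9, alpha—zeta 9, gamma—zeta 11] → take alpha—iota (3); add alpha.
Step 4: frontier [alpha—kappa 4, alpha—eta 6, eta—iota 9, kappa—mu 6, gamma—mu 7, gamma—zeta 11] → take alpha—kappa (4); add kappa.
Step 5: frontier [alpha—eta 6, eta—iota 9, eta—kappa 3, gamma—kappa 13, gamma—mu 7, gamma—zeta 11] → take eta—kappa (3); add eta.
Step 6: frontier [gamma—kappa 13, gamma—mu 7, gamma—zeta 11] → take gamma—mu (7); add gamma.
MST edges: mu—zeta, iota—mu, alpha—iota, alpha—kappa, eta—kappa, gamma—mu; total weight 6+3+3+4+3+7 = 26.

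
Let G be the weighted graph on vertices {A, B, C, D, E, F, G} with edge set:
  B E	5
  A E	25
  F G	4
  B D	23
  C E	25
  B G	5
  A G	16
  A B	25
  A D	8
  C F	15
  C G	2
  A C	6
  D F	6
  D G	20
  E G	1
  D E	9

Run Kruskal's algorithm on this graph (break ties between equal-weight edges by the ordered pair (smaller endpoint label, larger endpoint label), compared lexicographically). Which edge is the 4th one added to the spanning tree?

Kruskal's algorithm — process edges by increasing weight (ties by edge label):
E G (1): add. Components now {A} {B} {C} {D} {E,G} {F}
C G (2): add. Components now {A} {B} {C,E,G} {D} {F}
F G (4): add. Components now {A} {B} {C,E,F,G} {D}
B E (5): add. Components now {A} {B,C,E,F,G} {D}
B G (5): skip — B and G already connected.
A C (6): add. Components now {A,B,C,E,F,G} {D}
D F (6): add. Components now {A,B,C,D,E,F,G}
The 4th edge added is B E.

B-E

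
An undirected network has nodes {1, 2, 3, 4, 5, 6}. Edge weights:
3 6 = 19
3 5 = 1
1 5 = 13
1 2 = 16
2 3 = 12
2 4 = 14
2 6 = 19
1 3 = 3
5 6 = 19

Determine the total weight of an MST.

49

Kruskal: consider edges lightest-first.
3 5 (1): add — endpoints in different components.
1 3 (3): add — endpoints in different components.
2 3 (12): add — endpoints in different components.
1 5 (13): skip — 1 and 5 already connected.
2 4 (14): add — endpoints in different components.
1 2 (16): skip — 1 and 2 already connected.
2 6 (19): add — endpoints in different components.
MST edges: 3 5, 1 3, 2 3, 2 4, 2 6; total weight 1+3+12+14+19 = 49.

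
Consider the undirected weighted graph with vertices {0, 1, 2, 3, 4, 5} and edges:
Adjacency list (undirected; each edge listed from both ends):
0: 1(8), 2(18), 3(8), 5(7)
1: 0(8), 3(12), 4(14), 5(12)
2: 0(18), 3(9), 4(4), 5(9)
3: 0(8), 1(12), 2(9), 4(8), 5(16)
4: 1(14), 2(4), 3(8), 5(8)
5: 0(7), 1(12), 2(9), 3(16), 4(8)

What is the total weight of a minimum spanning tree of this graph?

35

Prim, starting at 4.
Step 1: cheapest edge leaving the tree is 2—4 (4); add 2.
Step 2: cheapest edge leaving the tree is 3—4 (8); add 3.
Step 3: cheapest edge leaving the tree is 0—3 (8); add 0.
Step 4: cheapest edge leaving the tree is 0—5 (7); add 5.
Step 5: cheapest edge leaving the tree is 0—1 (8); add 1.
MST edges: 2—4, 3—4, 0—3, 0—5, 0—1; total weight 4+8+8+7+8 = 35.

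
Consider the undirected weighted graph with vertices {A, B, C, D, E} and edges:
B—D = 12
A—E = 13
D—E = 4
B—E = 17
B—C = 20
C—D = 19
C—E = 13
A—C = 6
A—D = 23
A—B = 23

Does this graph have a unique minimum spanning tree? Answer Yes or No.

No

Sort edges by weight, then run Kruskal:
D—E (4): add. Components now {A} {B} {C} {D,E}
A—C (6): add. Components now {A,C} {B} {D,E}
B—D (12): add. Components now {A,C} {B,D,E}
A—E (13): add. Components now {A,B,C,D,E}
Non-tree edge C—E has weight 13, equal to the heaviest edge on its tree cycle — swapping gives another MST of the same weight. Not unique.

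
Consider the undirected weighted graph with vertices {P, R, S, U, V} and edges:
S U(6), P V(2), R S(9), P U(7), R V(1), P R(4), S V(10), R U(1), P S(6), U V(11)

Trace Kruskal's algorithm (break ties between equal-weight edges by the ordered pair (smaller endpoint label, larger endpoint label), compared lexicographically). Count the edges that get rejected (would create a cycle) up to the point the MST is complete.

1

Sort edges by weight, then run Kruskal:
R U (1): add — endpoints in different components.
R V (1): add — endpoints in different components.
P V (2): add — endpoints in different components.
P R (4): skip — P and R already connected.
P S (6): add — endpoints in different components.
Edges rejected before the tree was complete: 1.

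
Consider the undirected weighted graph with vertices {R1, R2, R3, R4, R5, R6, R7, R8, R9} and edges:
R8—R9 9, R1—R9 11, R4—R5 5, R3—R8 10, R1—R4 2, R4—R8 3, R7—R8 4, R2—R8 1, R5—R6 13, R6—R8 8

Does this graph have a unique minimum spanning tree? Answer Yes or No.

Kruskal: consider edges lightest-first.
R2—R8 (1): add — endpoints in different components.
R1—R4 (2): add — endpoints in different components.
R4—R8 (3): add — endpoints in different components.
R7—R8 (4): add — endpoints in different components.
R4—R5 (5): add — endpoints in different components.
R6—R8 (8): add — endpoints in different components.
R8—R9 (9): add — endpoints in different components.
R3—R8 (10): add — endpoints in different components.
Every non-tree edge has weight strictly greater than the heaviest edge on the tree path between its endpoints, so the MST is unique.

Yes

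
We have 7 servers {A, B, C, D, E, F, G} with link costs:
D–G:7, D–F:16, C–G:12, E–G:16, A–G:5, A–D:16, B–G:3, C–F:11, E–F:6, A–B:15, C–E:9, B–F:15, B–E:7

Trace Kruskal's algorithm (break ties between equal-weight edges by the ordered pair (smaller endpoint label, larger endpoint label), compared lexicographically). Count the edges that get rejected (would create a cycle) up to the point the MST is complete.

Kruskal: consider edges lightest-first.
B–G (3): add — endpoints in different components.
A–G (5): add — endpoints in different components.
E–F (6): add — endpoints in different components.
B–E (7): add — endpoints in different components.
D–G (7): add — endpoints in different components.
C–E (9): add — endpoints in different components.
Edges rejected before the tree was complete: 0.

0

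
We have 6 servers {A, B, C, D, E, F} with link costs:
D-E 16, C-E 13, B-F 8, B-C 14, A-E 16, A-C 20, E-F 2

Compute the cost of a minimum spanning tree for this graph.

55

Kruskal's algorithm — process edges by increasing weight (ties by edge label):
E-F (2): add. Components now {A} {B} {C} {D} {E,F}
B-F (8): add. Components now {A} {B,E,F} {C} {D}
C-E (13): add. Components now {A} {B,C,E,F} {D}
B-C (14): skip — B and C already connected.
A-E (16): add. Components now {A,B,C,E,F} {D}
D-E (16): add. Components now {A,B,C,D,E,F}
MST edges: E-F, B-F, C-E, A-E, D-E; total weight 2+8+13+16+16 = 55.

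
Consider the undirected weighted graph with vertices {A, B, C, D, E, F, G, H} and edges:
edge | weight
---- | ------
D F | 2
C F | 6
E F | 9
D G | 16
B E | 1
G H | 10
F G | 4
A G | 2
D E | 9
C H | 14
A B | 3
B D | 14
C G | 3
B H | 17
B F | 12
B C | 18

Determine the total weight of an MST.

25

Prim, starting at D.
Step 1: cheapest edge leaving the tree is D F (2); add F.
Step 2: cheapest edge leaving the tree is F G (4); add G.
Step 3: cheapest edge leaving the tree is A G (2); add A.
Step 4: cheapest edge leaving the tree is A B (3); add B.
Step 5: cheapest edge leaving the tree is B E (1); add E.
Step 6: cheapest edge leaving the tree is C G (3); add C.
Step 7: cheapest edge leaving the tree is G H (10); add H.
MST edges: D F, F G, A G, A B, B E, C G, G H; total weight 2+4+2+3+1+3+10 = 25.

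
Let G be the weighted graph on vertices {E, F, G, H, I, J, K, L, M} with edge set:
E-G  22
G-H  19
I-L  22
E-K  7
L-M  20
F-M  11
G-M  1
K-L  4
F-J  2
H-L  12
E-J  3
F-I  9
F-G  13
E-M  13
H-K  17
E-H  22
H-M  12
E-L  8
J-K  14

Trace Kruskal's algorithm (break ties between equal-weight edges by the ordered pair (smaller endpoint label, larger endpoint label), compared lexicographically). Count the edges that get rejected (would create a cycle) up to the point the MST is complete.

Kruskal: consider edges lightest-first.
G-M (1): add — endpoints in different components.
F-J (2): add — endpoints in different components.
E-J (3): add — endpoints in different components.
K-L (4): add — endpoints in different components.
E-K (7): add — endpoints in different components.
E-L (8): skip — E and L already connected.
F-I (9): add — endpoints in different components.
F-M (11): add — endpoints in different components.
H-L (12): add — endpoints in different components.
Edges rejected before the tree was complete: 1.

1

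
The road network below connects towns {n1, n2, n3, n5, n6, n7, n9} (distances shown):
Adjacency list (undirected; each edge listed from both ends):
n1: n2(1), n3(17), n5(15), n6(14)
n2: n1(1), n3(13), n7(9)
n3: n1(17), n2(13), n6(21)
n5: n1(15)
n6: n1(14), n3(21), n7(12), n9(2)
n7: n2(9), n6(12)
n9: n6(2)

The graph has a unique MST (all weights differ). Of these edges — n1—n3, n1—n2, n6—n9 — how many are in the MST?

2

Sort edges by weight, then run Kruskal:
n1—n2 (1): add. Components now {n3} {n9} {n6} {n7} {n5} {n1,n2}
n6—n9 (2): add. Components now {n3} {n6,n9} {n7} {n5} {n1,n2}
n2—n7 (9): add. Components now {n3} {n6,n9} {n1,n2,n7} {n5}
n6—n7 (12): add. Components now {n3} {n1,n2,n6,n7,n9} {n5}
n2—n3 (13): add. Components now {n1,n2,n3,n6,n7,n9} {n5}
n1—n6 (14): skip — n6 and n1 already connected.
n1—n5 (15): add. Components now {n1,n2,n3,n5,n6,n7,n9}
MST edge set: {n1—n2, n6—n9, n2—n7, n6—n7, n2—n3, n1—n5}.
Of the listed edges, {n1—n2, n6—n9} are in the MST → 2.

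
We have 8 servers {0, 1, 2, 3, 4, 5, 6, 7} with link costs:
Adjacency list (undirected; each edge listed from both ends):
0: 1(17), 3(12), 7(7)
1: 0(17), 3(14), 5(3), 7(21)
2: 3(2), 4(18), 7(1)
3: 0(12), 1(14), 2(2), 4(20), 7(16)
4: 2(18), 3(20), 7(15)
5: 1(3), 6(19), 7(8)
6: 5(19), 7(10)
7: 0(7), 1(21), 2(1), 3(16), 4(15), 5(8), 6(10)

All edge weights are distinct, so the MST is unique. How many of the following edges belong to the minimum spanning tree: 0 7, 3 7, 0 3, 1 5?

2

Kruskal's algorithm — process edges by increasing weight (ties by edge label):
2 7 (1): add — endpoints in different components.
2 3 (2): add — endpoints in different components.
1 5 (3): add — endpoints in different components.
0 7 (7): add — endpoints in different components.
5 7 (8): add — endpoints in different components.
6 7 (10): add — endpoints in different components.
0 3 (12): skip — 0 and 3 already connected.
1 3 (14): skip — 1 and 3 already connected.
4 7 (15): add — endpoints in different components.
MST edge set: {2 7, 2 3, 1 5, 0 7, 5 7, 6 7, 4 7}.
Of the listed edges, {0 7, 1 5} are in the MST → 2.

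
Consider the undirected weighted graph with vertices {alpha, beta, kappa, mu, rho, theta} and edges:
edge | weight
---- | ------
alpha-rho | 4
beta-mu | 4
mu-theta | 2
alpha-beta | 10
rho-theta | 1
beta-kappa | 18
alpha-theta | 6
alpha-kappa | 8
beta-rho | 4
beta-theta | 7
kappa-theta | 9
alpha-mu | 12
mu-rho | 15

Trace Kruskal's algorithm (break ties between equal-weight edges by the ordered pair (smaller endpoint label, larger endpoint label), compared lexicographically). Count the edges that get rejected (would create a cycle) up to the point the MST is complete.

3

Kruskal's algorithm — process edges by increasing weight (ties by edge label):
rho-theta (1): add — endpoints in different components.
mu-theta (2): add — endpoints in different components.
alpha-rho (4): add — endpoints in different components.
beta-mu (4): add — endpoints in different components.
beta-rho (4): skip — beta and rho already connected.
alpha-theta (6): skip — theta and alpha already connected.
beta-theta (7): skip — beta and theta already connected.
alpha-kappa (8): add — endpoints in different components.
Edges rejected before the tree was complete: 3.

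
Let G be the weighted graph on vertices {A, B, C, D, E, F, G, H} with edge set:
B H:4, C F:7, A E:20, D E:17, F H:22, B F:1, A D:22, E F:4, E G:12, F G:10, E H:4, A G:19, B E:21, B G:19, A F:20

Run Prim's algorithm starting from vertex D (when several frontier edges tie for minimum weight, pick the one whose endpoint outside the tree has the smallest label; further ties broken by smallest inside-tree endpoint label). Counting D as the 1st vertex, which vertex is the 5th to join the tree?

H

Prim's algorithm from D:
Step 1: cheapest edge leaving the tree is D E (17); add E.
Step 2: cheapest edge leaving the tree is E F (4); add F.
Step 3: cheapest edge leaving the tree is B F (1); add B.
Step 4: cheapest edge leaving the tree is B H (4); add H.
Step 5: cheapest edge leaving the tree is C F (7); add C.
Step 6: cheapest edge leaving the tree is F G (10); add G.
Step 7: cheapest edge leaving the tree is A G (19); add A.
Vertex order: D, E, F, B, H, C, G, A. The 5th vertex is H.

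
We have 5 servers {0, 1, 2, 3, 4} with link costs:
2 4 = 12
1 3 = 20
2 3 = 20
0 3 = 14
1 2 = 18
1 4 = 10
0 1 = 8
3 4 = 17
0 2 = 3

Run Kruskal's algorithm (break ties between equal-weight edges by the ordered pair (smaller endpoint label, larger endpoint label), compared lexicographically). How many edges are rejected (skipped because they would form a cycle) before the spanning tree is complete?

1

Sort edges by weight, then run Kruskal:
0 2 (3): add. Components now {0,2} {1} {3} {4}
0 1 (8): add. Components now {0,1,2} {3} {4}
1 4 (10): add. Components now {0,1,2,4} {3}
2 4 (12): skip — 2 and 4 already connected.
0 3 (14): add. Components now {0,1,2,3,4}
Edges rejected before the tree was complete: 1.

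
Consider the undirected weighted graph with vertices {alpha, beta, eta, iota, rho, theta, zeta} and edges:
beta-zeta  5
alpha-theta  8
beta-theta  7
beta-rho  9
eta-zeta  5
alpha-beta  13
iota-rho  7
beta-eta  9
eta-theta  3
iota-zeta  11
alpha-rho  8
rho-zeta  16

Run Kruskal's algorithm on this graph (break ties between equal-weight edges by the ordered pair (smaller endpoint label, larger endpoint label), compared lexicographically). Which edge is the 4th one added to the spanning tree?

iota-rho

Kruskal's algorithm — process edges by increasing weight (ties by edge label):
eta-theta (3): add. Components now {beta} {rho} {alpha} {iota} {eta,theta} {zeta}
beta-zeta (5): add. Components now {beta,zeta} {rho} {alpha} {iota} {eta,theta}
eta-zeta (5): add. Components now {beta,eta,theta,zeta} {rho} {alpha} {iota}
beta-theta (7): skip — beta and theta already connected.
iota-rho (7): add. Components now {beta,eta,theta,zeta} {iota,rho} {alpha}
alpha-rho (8): add. Components now {beta,eta,theta,zeta} {alpha,iota,rho}
alpha-theta (8): add. Components now {alpha,beta,eta,iota,rho,theta,zeta}
The 4th edge added is iota-rho.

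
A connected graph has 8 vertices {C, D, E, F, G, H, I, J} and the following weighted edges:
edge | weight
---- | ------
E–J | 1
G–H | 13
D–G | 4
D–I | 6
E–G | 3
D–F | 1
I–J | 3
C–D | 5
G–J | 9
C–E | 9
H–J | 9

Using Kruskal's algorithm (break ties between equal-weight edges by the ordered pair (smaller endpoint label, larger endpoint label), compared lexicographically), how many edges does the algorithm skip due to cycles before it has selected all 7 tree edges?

Sort edges by weight, then run Kruskal:
D–F (1): add — endpoints in different components.
E–J (1): add — endpoints in different components.
E–G (3): add — endpoints in different components.
I–J (3): add — endpoints in different components.
D–G (4): add — endpoints in different components.
C–D (5): add — endpoints in different components.
D–I (6): skip — D and I already connected.
C–E (9): skip — C and E already connected.
G–J (9): skip — G and J already connected.
H–J (9): add — endpoints in different components.
Edges rejected before the tree was complete: 3.

3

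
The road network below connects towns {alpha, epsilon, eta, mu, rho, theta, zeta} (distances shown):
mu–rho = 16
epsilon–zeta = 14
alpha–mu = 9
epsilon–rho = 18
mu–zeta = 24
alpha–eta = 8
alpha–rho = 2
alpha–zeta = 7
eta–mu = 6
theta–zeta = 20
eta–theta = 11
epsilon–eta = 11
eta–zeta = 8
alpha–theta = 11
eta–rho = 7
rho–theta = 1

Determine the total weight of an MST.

34

Grow the tree from eta using Prim:
Step 1: cheapest edge leaving the tree is eta–mu (6); add mu.
Step 2: cheapest edge leaving the tree is eta–rho (7); add rho.
Step 3: cheapest edge leaving the tree is rho–theta (1); add theta.
Step 4: cheapest edge leaving the tree is alpha–rho (2); add alpha.
Step 5: cheapest edge leaving the tree is alpha–zeta (7); add zeta.
Step 6: cheapest edge leaving the tree is epsilon–eta (11); add epsilon.
MST edges: eta–mu, eta–rho, rho–theta, alpha–rho, alpha–zeta, epsilon–eta; total weight 6+7+1+2+7+11 = 34.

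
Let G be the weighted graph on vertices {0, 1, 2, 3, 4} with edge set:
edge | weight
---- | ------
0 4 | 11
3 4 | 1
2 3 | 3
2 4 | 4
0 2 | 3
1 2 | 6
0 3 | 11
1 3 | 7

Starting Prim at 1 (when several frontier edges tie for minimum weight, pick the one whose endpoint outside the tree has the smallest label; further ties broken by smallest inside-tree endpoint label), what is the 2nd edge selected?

0-2

Prim, starting at 1.
Step 1: frontier [1 2 6, 1 3 7] → take 1 2 (6); add 2.
Step 2: frontier [1 3 7, 0 2 3, 2 3 3, 2 4 4] → take 0 2 (3); add 0.
Step 3: frontier [0 3 11, 0 4 11, 1 3 7, 2 3 3, 2 4 4] → take 2 3 (3); add 3.
Step 4: frontier [0 4 11, 2 4 4, 3 4 1] → take 3 4 (1); add 4.
The 2nd edge added is 0 2.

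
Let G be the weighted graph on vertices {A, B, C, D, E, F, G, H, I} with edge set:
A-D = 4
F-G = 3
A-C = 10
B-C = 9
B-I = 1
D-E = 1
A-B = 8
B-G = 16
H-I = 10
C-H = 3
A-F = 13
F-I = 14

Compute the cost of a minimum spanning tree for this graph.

42

Kruskal: consider edges lightest-first.
B-I (1): add — endpoints in different components.
D-E (1): add — endpoints in different components.
C-H (3): add — endpoints in different components.
F-G (3): add — endpoints in different components.
A-D (4): add — endpoints in different components.
A-B (8): add — endpoints in different components.
B-C (9): add — endpoints in different components.
A-C (10): skip — A and C already connected.
H-I (10): skip — H and I already connected.
A-F (13): add — endpoints in different components.
MST edges: B-I, D-E, C-H, F-G, A-D, A-B, B-C, A-F; total weight 1+1+3+3+4+8+9+13 = 42.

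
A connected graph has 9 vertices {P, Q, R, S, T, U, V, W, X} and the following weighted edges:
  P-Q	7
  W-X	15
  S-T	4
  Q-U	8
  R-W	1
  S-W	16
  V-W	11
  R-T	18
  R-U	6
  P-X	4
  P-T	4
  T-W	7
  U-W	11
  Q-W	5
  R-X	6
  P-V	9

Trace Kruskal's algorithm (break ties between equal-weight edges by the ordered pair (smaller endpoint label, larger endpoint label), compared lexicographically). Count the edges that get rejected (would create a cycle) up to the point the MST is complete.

3

Sort edges by weight, then run Kruskal:
R-W (1): add — endpoints in different components.
P-T (4): add — endpoints in different components.
P-X (4): add — endpoints in different components.
S-T (4): add — endpoints in different components.
Q-W (5): add — endpoints in different components.
R-U (6): add — endpoints in different components.
R-X (6): add — endpoints in different components.
P-Q (7): skip — Q and P already connected.
T-W (7): skip — T and W already connected.
Q-U (8): skip — Q and U already connected.
P-V (9): add — endpoints in different components.
Edges rejected before the tree was complete: 3.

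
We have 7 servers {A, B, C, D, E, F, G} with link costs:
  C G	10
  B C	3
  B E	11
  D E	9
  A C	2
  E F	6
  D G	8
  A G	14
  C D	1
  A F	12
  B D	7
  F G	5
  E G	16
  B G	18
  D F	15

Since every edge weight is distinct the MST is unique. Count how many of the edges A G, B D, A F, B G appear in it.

Kruskal's algorithm — process edges by increasing weight (ties by edge label):
C D (1): add. Components now {A} {B} {C,D} {E} {F} {G}
A C (2): add. Components now {A,C,D} {B} {E} {F} {G}
B C (3): add. Components now {A,B,C,D} {E} {F} {G}
F G (5): add. Components now {A,B,C,D} {E} {F,G}
E F (6): add. Components now {A,B,C,D} {E,F,G}
B D (7): skip — B and D already connected.
D G (8): add. Components now {A,B,C,D,E,F,G}
MST edge set: {C D, A C, B C, F G, E F, D G}.
Of the listed edges, {} are in the MST → 0.

0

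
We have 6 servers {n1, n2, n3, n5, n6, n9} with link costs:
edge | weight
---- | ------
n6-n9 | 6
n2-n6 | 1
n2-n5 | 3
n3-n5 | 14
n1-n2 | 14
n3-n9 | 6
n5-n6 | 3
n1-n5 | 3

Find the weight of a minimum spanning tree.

Kruskal: consider edges lightest-first.
n2-n6 (1): add. Components now {n3} {n5} {n2,n6} {n1} {n9}
n1-n5 (3): add. Components now {n3} {n1,n5} {n2,n6} {n9}
n2-n5 (3): add. Components now {n3} {n1,n2,n5,n6} {n9}
n5-n6 (3): skip — n5 and n6 already connected.
n3-n9 (6): add. Components now {n3,n9} {n1,n2,n5,n6}
n6-n9 (6): add. Components now {n1,n2,n3,n5,n6,n9}
MST edges: n2-n6, n1-n5, n2-n5, n3-n9, n6-n9; total weight 1+3+3+6+6 = 19.

19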